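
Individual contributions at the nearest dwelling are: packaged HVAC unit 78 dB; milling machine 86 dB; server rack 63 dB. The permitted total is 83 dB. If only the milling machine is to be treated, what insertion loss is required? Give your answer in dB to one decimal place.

4.7 dB

Everything except the milling machine sums to 10^(78/10) + 10^(63/10) = 6.509e+07 in linear terms, 78.14 dB.
The limit corresponds to 10^(83/10) = 1.995e+08; subtracting the fixed part leaves 1.344e+08 for the milling machine, i.e. 81.29 dB.
So the milling machine must be reduced from 86 to 81.29 dB: IL = 4.71 dB.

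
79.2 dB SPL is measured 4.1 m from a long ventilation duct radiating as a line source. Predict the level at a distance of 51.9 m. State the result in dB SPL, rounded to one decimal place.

Line-source attenuation: ΔL = 10·log₁₀(r₂/r₁) = 10·log₁₀(51.9/4.1) = 11.024 dB.
L₂ = 79.2 − 10·log₁₀(51.9/4.1) = 79.2 − 11.024 = 68.18 dB SPL.

68.2 dB SPL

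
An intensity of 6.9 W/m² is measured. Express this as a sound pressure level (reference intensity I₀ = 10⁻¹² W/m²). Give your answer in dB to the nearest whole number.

128 dB

Dividing by I₀ shifts the exponent by 12: I/I₀ = 6.9×10^12.
L = 10·(0.8388 + 12) = 128.39 dB.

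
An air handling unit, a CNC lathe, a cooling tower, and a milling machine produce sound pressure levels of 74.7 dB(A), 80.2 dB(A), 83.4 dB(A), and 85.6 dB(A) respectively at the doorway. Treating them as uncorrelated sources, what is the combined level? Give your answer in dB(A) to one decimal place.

88.5 dB(A)

For uncorrelated sources the intensities add, so convert each level to linear form, sum, and take 10·log₁₀ of the total.
Σ 10^(L/10) = 10^(74.7/10) + 10^(80.2/10) + 10^(83.4/10) + 10^(85.6/10) = 7.161e+08.
L_total = 10·log₁₀(7.161e+08) = 88.55 dB(A).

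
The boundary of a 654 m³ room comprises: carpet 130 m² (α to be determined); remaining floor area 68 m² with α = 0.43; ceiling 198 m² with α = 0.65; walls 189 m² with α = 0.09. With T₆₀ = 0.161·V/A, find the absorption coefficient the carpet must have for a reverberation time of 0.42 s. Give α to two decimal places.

Required total absorption A = 0.161·654/0.42 = 250.70 m².
Absorption from the other surfaces = 68·0.43 + 198·0.65 + 189·0.09 = 174.95 m², so the carpet must supply 75.75 m² over 130 m².
α = 75.75/130 = 0.583.

0.58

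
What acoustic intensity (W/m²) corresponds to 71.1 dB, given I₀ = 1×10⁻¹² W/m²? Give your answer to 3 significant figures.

I/I₀ = 10^(71.1/10) = 1.288e+07, so I = 1.288e+07 × 10⁻¹² W/m².

1.29e-05 W/m²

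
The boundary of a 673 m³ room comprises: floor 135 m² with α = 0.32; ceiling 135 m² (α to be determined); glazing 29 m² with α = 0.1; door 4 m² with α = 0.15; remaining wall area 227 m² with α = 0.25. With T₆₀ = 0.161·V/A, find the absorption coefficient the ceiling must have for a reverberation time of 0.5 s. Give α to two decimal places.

0.84

Required total absorption A = 0.161·673/0.5 = 216.71 m².
Absorption from the other surfaces = 135·0.32 + 29·0.1 + 4·0.15 + 227·0.25 = 103.45 m², so the ceiling must supply 113.26 m² over 135 m².
α = 113.26/135 = 0.839.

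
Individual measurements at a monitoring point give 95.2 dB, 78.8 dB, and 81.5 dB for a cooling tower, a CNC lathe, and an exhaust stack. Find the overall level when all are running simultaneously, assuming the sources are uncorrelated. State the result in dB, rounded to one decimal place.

For uncorrelated sources the intensities add, so convert each level to linear form, sum, and take 10·log₁₀ of the total.
Σ 10^(L/10) = 10^(95.2/10) + 10^(78.8/10) + 10^(81.5/10) = 3.528e+09.
L_total = 10·log₁₀(3.528e+09) = 95.48 dB.

95.5 dB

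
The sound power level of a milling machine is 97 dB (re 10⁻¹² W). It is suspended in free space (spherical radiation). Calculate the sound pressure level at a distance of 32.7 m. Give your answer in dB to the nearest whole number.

56 dB

The power spreads over a sphere of area 4π·r², so L_p = L_w − 10·log₁₀(4π·r²).
4π·r² = 1.344e+04 m², 10·log₁₀ of that is 41.283 dB.
L_p = 97 − 41.283 = 55.72 dB.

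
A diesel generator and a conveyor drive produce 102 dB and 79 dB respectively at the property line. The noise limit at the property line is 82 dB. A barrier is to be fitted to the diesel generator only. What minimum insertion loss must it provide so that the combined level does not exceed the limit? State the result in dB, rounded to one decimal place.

Everything except the diesel generator sums to 10^(79/10) = 7.943e+07 in linear terms, 79.00 dB.
The limit corresponds to 10^(82/10) = 1.585e+08; subtracting the fixed part leaves 7.906e+07 for the diesel generator, i.e. 78.98 dB.
So the diesel generator must be reduced from 102 to 78.98 dB: IL = 23.02 dB.

23.0 dB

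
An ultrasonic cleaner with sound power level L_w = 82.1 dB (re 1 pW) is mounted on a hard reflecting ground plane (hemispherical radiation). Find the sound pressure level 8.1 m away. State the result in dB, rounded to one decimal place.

55.9 dB

L_p = L_w − 10·log₁₀(2π·r²) with r = 8.1 m.
2π·r² = 412.2 m², 10·log₁₀ of that is 26.151 dB.
L_p = 82.1 − 26.151 = 55.95 dB.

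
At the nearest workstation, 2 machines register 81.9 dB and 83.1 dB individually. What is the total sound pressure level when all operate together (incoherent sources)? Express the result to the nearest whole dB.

For uncorrelated sources the intensities add, so convert each level to linear form, sum, and take 10·log₁₀ of the total.
Σ 10^(L/10) = 10^(81.9/10) + 10^(83.1/10) = 3.591e+08.
L_total = 10·log₁₀(3.591e+08) = 85.55 dB.

86 dB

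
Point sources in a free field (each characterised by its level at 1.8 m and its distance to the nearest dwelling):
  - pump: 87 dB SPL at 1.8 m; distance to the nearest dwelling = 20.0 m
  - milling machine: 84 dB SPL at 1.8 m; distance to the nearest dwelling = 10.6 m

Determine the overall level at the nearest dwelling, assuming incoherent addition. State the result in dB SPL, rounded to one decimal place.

Apply inverse-square spreading to bring every level to the receiver, then sum 10^(L/10).
pump: 87 − 20·log₁₀(20.0/1.8) = 87 − 20.92 = 66.08 dB SPL.
milling machine: 84 − 20·log₁₀(10.6/1.8) = 84 − 15.40 = 68.60 dB SPL.
Σ 10^(L/10) = 1.130e+07 → L_total = 10·log₁₀(1.130e+07) = 70.53 dB SPL.

70.5 dB SPL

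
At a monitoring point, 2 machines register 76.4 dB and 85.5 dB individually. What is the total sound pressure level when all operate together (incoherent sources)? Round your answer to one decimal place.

86.0 dB

Incoherent sources combine by intensity addition: L_total = 10·log₁₀(Σ 10^(L_i/10)).
Σ 10^(L/10) = 10^(76.4/10) + 10^(85.5/10) = 3.985e+08.
L_total = 10·log₁₀(3.985e+08) = 86.00 dB.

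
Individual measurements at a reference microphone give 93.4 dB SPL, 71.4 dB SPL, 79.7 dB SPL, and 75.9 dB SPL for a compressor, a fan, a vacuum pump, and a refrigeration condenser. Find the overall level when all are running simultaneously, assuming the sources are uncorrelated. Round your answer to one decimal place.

For uncorrelated sources the intensities add, so convert each level to linear form, sum, and take 10·log₁₀ of the total.
Σ 10^(L/10) = 10^(93.4/10) + 10^(71.4/10) + 10^(79.7/10) + 10^(75.9/10) = 2.334e+09.
L_total = 10·log₁₀(2.334e+09) = 93.68 dB SPL.

93.7 dB SPL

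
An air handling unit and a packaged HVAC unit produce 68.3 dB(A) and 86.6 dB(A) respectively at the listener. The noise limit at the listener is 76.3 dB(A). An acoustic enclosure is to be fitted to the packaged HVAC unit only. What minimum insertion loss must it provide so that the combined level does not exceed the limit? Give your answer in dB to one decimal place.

11.0 dB

Fixed contribution from the other source: Σ 10^(L/10) = 10^(68.3/10) = 6.761e+06 (68.30 dB(A)).
To meet 76.3 dB(A) overall, the treated packaged HVAC unit may contribute at most 10^(76.3/10) − 6.761e+06 = 3.590e+07, i.e. 75.55 dB(A).
So the packaged HVAC unit must be reduced from 86.6 to 75.55 dB(A): IL = 11.05 dB.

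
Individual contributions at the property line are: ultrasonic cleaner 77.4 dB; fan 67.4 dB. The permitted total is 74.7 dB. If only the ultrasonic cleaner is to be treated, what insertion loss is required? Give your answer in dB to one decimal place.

3.6 dB

Fixed contribution from the other source: Σ 10^(L/10) = 10^(67.4/10) = 5.495e+06 (67.40 dB).
To meet 74.7 dB overall, the treated ultrasonic cleaner may contribute at most 10^(74.7/10) − 5.495e+06 = 2.402e+07, i.e. 73.81 dB.
Required insertion loss = 77.4 − 73.81 = 3.59 dB.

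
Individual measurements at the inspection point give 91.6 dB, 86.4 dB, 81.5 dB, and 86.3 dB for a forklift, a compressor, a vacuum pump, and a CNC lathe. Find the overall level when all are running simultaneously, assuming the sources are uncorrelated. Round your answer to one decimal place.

93.9 dB

Incoherent sources combine by intensity addition: L_total = 10·log₁₀(Σ 10^(L_i/10)).
Σ 10^(L/10) = 10^(91.6/10) + 10^(86.4/10) + 10^(81.5/10) + 10^(86.3/10) = 2.450e+09.
L_total = 10·log₁₀(2.450e+09) = 93.89 dB.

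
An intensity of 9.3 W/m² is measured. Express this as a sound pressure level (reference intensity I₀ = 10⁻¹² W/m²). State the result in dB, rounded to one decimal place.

I/I₀ = 9.3/10⁻¹² = 9.3×10^12, and L = 10·log₁₀(I/I₀).
L = 10·(0.9685 + 12) = 129.68 dB.

129.7 dB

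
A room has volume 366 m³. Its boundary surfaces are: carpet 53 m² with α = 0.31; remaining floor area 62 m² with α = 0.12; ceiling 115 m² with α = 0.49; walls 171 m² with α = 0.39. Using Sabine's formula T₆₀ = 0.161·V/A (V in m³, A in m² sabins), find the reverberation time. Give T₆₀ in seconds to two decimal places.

0.40 s

Total absorption A = 53·0.31 + 62·0.12 + 115·0.49 + 171·0.39 = 146.91 m² sabins.
T₆₀ = 0.161·V/A = 0.161·366/146.91 = 0.401 s.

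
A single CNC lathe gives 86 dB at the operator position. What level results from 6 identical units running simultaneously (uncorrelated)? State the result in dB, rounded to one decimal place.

N identical incoherent sources raise the level by 10·log₁₀ N.
L_total = 86 + 10·log₁₀(6) = 86 + 7.782 = 93.78 dB.

93.8 dB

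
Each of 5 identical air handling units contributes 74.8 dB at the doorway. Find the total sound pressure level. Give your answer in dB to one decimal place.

L_total = L₁ + 10·log₁₀ N for N identical incoherent sources.
L_total = 74.8 + 10·log₁₀(5) = 74.8 + 6.990 = 81.79 dB.

81.8 dB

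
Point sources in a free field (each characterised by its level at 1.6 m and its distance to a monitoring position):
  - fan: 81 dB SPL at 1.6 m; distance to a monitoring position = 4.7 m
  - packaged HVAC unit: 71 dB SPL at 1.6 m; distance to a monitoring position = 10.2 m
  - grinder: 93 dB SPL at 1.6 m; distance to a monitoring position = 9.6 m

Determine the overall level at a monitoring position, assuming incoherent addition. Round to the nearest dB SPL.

78 dB SPL

Apply inverse-square spreading to bring every level to the receiver, then sum 10^(L/10).
fan: 81 − 20·log₁₀(4.7/1.6) = 81 − 9.36 = 71.64 dB SPL.
packaged HVAC unit: 71 − 20·log₁₀(10.2/1.6) = 71 − 16.09 = 54.91 dB SPL.
grinder: 93 − 20·log₁₀(9.6/1.6) = 93 − 15.56 = 77.44 dB SPL.
Σ 10^(L/10) = 7.032e+07 → L_total = 10·log₁₀(7.032e+07) = 78.47 dB SPL.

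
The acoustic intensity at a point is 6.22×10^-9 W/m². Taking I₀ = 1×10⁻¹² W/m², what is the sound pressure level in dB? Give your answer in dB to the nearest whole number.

L = 10·log₁₀(I/I₀) = 10·log₁₀(6.22×10^-9/10⁻¹²) = 10·log₁₀(6.22×10^3).
L = 10·(0.7938 + 3) = 37.94 dB.

38 dB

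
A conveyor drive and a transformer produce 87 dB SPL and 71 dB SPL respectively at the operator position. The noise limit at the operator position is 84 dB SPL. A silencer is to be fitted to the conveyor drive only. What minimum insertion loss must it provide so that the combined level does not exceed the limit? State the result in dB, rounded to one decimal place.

3.2 dB

The untreated sources together contribute 10^(71/10) = 1.259e+07, i.e. 71.00 dB SPL.
The limit corresponds to 10^(84/10) = 2.512e+08; subtracting the fixed part leaves 2.386e+08 for the conveyor drive, i.e. 83.78 dB SPL.
So the conveyor drive must be reduced from 87 to 83.78 dB SPL: IL = 3.22 dB.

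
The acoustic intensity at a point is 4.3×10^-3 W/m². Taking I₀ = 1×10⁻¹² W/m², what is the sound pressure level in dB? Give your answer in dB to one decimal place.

Dividing by I₀ shifts the exponent by 12: I/I₀ = 4.3×10^9.
L = 10·(0.6335 + 9) = 96.33 dB.

96.3 dB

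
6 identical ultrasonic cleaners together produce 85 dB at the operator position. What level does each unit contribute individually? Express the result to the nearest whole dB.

77 dB

For N identical incoherent sources L_total = L₁ + 10·log₁₀ N, so L₁ = 85 − 10·log₁₀(6) = 85 − 7.782.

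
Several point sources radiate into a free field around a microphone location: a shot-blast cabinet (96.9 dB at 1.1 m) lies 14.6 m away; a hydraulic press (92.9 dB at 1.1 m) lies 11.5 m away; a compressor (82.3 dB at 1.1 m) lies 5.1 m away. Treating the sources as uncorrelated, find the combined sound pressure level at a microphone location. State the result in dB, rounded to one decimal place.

77.3 dB

Apply inverse-square spreading to bring every level to the receiver, then sum 10^(L/10).
shot-blast cabinet: 96.9 − 20·log₁₀(14.6/1.1) = 96.9 − 22.46 = 74.44 dB.
hydraulic press: 92.9 − 20·log₁₀(11.5/1.1) = 92.9 − 20.39 = 72.51 dB.
compressor: 82.3 − 20·log₁₀(5.1/1.1) = 82.3 − 13.32 = 68.98 dB.
Σ 10^(L/10) = 5.354e+07 → L_total = 10·log₁₀(5.354e+07) = 77.29 dB.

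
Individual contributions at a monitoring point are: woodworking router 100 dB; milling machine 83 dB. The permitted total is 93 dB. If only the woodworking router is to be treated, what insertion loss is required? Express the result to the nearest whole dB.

Fixed contribution from the other source: Σ 10^(L/10) = 10^(83/10) = 1.995e+08 (83.00 dB).
The limit corresponds to 10^(93/10) = 1.995e+09; subtracting the fixed part leaves 1.796e+09 for the woodworking router, i.e. 92.54 dB.
Required insertion loss = 100 − 92.54 = 7.46 dB.

7 dB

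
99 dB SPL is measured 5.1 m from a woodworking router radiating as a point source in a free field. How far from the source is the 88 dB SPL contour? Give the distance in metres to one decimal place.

18.1 m

Point-source spreading drops the level by 20·log₁₀(r₂/r₁); inverting, r₂/r₁ = 10^(ΔL/20).
r₂ = 5.1·10^((99−88)/20) = 5.1·10^(11.0/20) = 18.10 m.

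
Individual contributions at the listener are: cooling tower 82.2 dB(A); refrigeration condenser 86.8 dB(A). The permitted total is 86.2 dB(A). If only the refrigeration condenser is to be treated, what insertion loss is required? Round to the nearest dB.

The untreated sources together contribute 10^(82.2/10) = 1.660e+08, i.e. 82.20 dB(A).
The limit corresponds to 10^(86.2/10) = 4.169e+08; subtracting the fixed part leaves 2.509e+08 for the refrigeration condenser, i.e. 84.00 dB(A).
Required insertion loss = 86.8 − 84.00 = 2.80 dB.

3 dB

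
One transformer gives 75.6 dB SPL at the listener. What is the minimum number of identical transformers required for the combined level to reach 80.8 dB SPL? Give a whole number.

4

Need L₁ + 10·log₁₀ N ≥ 80.8, i.e. log₁₀ N ≥ 0.52.
N ≥ 10^(5.2/10) = 3.311, so N = 4.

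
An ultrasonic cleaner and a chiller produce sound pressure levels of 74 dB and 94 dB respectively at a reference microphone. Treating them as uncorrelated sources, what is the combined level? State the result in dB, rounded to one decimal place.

Incoherent sources combine by intensity addition: L_total = 10·log₁₀(Σ 10^(L_i/10)).
Σ 10^(L/10) = 10^(74/10) + 10^(94/10) = 2.537e+09.
L_total = 10·log₁₀(2.537e+09) = 94.04 dB.

94.0 dB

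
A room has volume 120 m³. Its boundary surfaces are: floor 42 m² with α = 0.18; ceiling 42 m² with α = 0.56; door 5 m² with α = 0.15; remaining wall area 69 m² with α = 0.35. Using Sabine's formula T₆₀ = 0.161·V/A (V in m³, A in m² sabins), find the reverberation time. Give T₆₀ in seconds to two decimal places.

0.35 s

A = Σ Sᵢαᵢ = 42·0.18 + 42·0.56 + 5·0.15 + 69·0.35 = 55.98 m².
T₆₀ = 0.161·V/A = 0.161·120/55.98 = 0.345 s.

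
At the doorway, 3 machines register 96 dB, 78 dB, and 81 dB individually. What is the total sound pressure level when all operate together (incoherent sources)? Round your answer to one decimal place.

96.2 dB

Incoherent sources combine by intensity addition: L_total = 10·log₁₀(Σ 10^(L_i/10)).
Σ 10^(L/10) = 10^(96/10) + 10^(78/10) + 10^(81/10) = 4.170e+09.
L_total = 10·log₁₀(4.170e+09) = 96.20 dB.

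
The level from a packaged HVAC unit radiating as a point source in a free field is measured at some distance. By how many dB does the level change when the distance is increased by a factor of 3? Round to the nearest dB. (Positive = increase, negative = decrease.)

-10 dB

A point source loses 6 dB per doubling of distance; generally ΔL = −20·log₁₀(r₂/r₁).
ΔL = −20·log₁₀(3) = -9.54 dB.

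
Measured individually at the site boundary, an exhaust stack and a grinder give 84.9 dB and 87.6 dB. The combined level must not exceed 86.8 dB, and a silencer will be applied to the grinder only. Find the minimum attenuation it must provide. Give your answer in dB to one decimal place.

Fixed contribution from the other source: Σ 10^(L/10) = 10^(84.9/10) = 3.090e+08 (84.90 dB).
To meet 86.8 dB overall, the treated grinder may contribute at most 10^(86.8/10) − 3.090e+08 = 1.696e+08, i.e. 82.29 dB.
So the grinder must be reduced from 87.6 to 82.29 dB: IL = 5.31 dB.

5.3 dB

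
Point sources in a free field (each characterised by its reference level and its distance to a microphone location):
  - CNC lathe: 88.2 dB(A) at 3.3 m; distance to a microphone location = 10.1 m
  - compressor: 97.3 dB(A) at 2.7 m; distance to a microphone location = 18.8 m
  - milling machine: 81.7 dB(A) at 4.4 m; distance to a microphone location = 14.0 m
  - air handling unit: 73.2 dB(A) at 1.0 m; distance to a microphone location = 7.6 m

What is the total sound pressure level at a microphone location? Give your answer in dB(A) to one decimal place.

Apply inverse-square spreading to bring every level to the receiver, then sum 10^(L/10).
CNC lathe: 88.2 − 20·log₁₀(10.1/3.3) = 88.2 − 9.72 = 78.48 dB(A).
compressor: 97.3 − 20·log₁₀(18.8/2.7) = 97.3 − 16.86 = 80.44 dB(A).
milling machine: 81.7 − 20·log₁₀(14.0/4.4) = 81.7 − 10.05 = 71.65 dB(A).
air handling unit: 73.2 − 20·log₁₀(7.6/1.0) = 73.2 − 17.62 = 55.58 dB(A).
Σ 10^(L/10) = 1.963e+08 → L_total = 10·log₁₀(1.963e+08) = 82.93 dB(A).

82.9 dB(A)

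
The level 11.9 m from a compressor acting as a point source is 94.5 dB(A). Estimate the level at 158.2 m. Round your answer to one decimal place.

Point-source attenuation: ΔL = 20·log₁₀(r₂/r₁) = 20·log₁₀(158.2/11.9) = 22.473 dB.
L₂ = 94.5 − 20·log₁₀(158.2/11.9) = 94.5 − 22.473 = 72.03 dB(A).

72.0 dB(A)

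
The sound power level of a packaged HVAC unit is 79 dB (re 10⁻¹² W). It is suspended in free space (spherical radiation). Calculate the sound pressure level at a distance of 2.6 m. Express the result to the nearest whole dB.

Free-field spherical radiation: L_p = L_w − 10·log₁₀(4π·r²), r = 2.6 m.
4π·r² = 84.95 m², 10·log₁₀ of that is 19.292 dB.
L_p = 79 − 19.292 = 59.71 dB.

60 dB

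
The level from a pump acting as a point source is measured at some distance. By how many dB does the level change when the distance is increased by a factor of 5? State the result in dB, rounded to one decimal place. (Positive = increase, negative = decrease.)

-14.0 dB

A point source loses 6 dB per doubling of distance; generally ΔL = −20·log₁₀(r₂/r₁).
ΔL = −20·log₁₀(5) = -13.98 dB.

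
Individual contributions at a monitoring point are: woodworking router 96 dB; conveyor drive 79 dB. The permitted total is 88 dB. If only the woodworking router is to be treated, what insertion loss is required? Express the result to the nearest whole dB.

9 dB

Everything except the woodworking router sums to 10^(79/10) = 7.943e+07 in linear terms, 79.00 dB.
The limit corresponds to 10^(88/10) = 6.310e+08; subtracting the fixed part leaves 5.515e+08 for the woodworking router, i.e. 87.42 dB.
Required insertion loss = 96 − 87.42 = 8.58 dB.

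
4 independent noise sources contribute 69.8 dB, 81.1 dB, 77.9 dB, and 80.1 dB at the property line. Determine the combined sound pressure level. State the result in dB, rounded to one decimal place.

For uncorrelated sources the intensities add, so convert each level to linear form, sum, and take 10·log₁₀ of the total.
Σ 10^(L/10) = 10^(69.8/10) + 10^(81.1/10) + 10^(77.9/10) + 10^(80.1/10) = 3.024e+08.
L_total = 10·log₁₀(3.024e+08) = 84.81 dB.

84.8 dB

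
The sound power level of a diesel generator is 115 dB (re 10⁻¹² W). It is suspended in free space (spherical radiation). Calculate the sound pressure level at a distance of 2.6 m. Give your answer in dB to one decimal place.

95.7 dB

The power spreads over a sphere of area 4π·r², so L_p = L_w − 10·log₁₀(4π·r²).
4π·r² = 84.95 m², 10·log₁₀ of that is 19.292 dB.
L_p = 115 − 19.292 = 95.71 dB.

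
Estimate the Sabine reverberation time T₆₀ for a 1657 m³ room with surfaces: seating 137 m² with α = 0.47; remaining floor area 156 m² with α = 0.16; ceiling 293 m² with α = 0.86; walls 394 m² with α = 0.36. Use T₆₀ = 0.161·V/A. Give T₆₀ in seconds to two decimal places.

0.55 s

A = Σ Sᵢαᵢ = 137·0.47 + 156·0.16 + 293·0.86 + 394·0.36 = 483.17 m².
T₆₀ = 0.161·V/A = 0.161·1657/483.17 = 0.552 s.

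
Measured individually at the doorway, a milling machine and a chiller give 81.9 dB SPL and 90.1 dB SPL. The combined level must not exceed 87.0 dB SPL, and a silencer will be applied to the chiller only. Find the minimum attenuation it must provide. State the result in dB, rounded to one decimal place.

4.7 dB

Everything except the chiller sums to 10^(81.9/10) = 1.549e+08 in linear terms, 81.90 dB SPL.
To meet 87.0 dB SPL overall, the treated chiller may contribute at most 10^(87.0/10) − 1.549e+08 = 3.463e+08, i.e. 85.39 dB SPL.
So the chiller must be reduced from 90.1 to 85.39 dB SPL: IL = 4.71 dB.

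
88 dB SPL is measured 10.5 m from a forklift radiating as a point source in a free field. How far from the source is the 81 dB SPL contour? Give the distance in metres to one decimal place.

The 7.0 dB drop corresponds to a distance ratio of 10^(7.0/20) for a point source.
r₂ = 10.5·10^((88−81)/20) = 10.5·10^(7.0/20) = 23.51 m.

23.5 m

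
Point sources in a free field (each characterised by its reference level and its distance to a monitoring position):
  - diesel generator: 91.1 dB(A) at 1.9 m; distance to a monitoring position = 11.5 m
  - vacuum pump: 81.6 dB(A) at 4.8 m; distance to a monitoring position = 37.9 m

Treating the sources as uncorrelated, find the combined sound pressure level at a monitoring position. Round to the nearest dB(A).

Apply inverse-square spreading to bring every level to the receiver, then sum 10^(L/10).
diesel generator: 91.1 − 20·log₁₀(11.5/1.9) = 91.1 − 15.64 = 75.46 dB(A).
vacuum pump: 81.6 − 20·log₁₀(37.9/4.8) = 81.6 − 17.95 = 63.65 dB(A).
Σ 10^(L/10) = 3.748e+07 → L_total = 10·log₁₀(3.748e+07) = 75.74 dB(A).

76 dB(A)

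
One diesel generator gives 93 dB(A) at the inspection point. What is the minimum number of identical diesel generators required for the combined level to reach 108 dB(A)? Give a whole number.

The shortfall is 108 − 93 = 15.0 dB, and N units add 10·log₁₀ N, so need 10·log₁₀ N ≥ 15.0.
N ≥ 10^(15.0/10) = 31.623, so N = 32.

32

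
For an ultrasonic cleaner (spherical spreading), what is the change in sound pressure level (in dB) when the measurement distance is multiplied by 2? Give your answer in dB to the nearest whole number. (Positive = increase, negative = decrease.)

-6 dB

Point-source spreading: ΔL = −20·log₁₀(r₂/r₁).
ΔL = −20·log₁₀(2) = -6.02 dB.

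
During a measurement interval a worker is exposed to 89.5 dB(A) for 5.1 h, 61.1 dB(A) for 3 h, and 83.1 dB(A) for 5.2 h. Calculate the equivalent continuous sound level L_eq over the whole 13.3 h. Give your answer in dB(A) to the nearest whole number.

86 dB(A)

The energy average is taken in the linear domain: L_eq = 10·log₁₀[(Σ tᵢ·10^(Lᵢ/10))/T], T = 13.3 h.
Σ tᵢ·10^(Lᵢ/10) = 5.1·10^(89.5/10) + 3·10^(61.1/10) + 5.2·10^(83.1/10) = 5.611e+09.
L_eq = 10·log₁₀(5.611e+09/13.3) = 86.25 dB(A).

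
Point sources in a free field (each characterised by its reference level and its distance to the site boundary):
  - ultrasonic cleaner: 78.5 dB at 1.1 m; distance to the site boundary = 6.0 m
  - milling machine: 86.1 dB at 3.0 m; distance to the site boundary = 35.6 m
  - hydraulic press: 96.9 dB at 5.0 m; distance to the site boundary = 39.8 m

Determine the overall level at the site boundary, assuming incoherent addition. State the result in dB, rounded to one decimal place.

79.2 dB

Propagate each source to the receiver with L = L_ref − 20·log₁₀(r/r_ref), then add intensities.
ultrasonic cleaner: 78.5 − 20·log₁₀(6.0/1.1) = 78.5 − 14.74 = 63.76 dB.
milling machine: 86.1 − 20·log₁₀(35.6/3.0) = 86.1 − 21.49 = 64.61 dB.
hydraulic press: 96.9 − 20·log₁₀(39.8/5.0) = 96.9 − 18.02 = 78.88 dB.
Σ 10^(L/10) = 8.257e+07 → L_total = 10·log₁₀(8.257e+07) = 79.17 dB.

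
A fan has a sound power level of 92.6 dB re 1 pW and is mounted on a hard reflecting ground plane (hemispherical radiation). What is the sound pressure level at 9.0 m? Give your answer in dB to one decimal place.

L_p = L_w − 10·log₁₀(2π·r²) with r = 9.0 m.
2π·r² = 508.9 m², 10·log₁₀ of that is 27.067 dB.
L_p = 92.6 − 27.067 = 65.53 dB.

65.5 dB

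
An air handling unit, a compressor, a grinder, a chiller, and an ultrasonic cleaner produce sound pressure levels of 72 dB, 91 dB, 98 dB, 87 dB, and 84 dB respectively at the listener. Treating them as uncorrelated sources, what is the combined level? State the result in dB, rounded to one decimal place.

For uncorrelated sources the intensities add, so convert each level to linear form, sum, and take 10·log₁₀ of the total.
Σ 10^(L/10) = 10^(72/10) + 10^(91/10) + 10^(98/10) + 10^(87/10) + 10^(84/10) = 8.337e+09.
L_total = 10·log₁₀(8.337e+09) = 99.21 dB.

99.2 dB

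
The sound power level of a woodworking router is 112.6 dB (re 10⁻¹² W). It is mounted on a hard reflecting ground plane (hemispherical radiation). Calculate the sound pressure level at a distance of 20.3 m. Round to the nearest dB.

78 dB

L_p = L_w − 10·log₁₀(2π·r²) with r = 20.3 m.
2π·r² = 2589 m², 10·log₁₀ of that is 34.132 dB.
L_p = 112.6 − 34.132 = 78.47 dB.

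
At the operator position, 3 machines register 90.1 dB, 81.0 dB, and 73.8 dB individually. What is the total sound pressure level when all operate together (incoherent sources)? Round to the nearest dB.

91 dB

Incoherent sources combine by intensity addition: L_total = 10·log₁₀(Σ 10^(L_i/10)).
Σ 10^(L/10) = 10^(90.1/10) + 10^(81.0/10) + 10^(73.8/10) = 1.173e+09.
L_total = 10·log₁₀(1.173e+09) = 90.69 dB.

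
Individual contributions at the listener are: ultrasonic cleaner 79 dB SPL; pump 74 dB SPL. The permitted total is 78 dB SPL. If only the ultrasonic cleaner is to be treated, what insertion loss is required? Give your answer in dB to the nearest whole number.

The untreated sources together contribute 10^(74/10) = 2.512e+07, i.e. 74.00 dB SPL.
To meet 78 dB SPL overall, the treated ultrasonic cleaner may contribute at most 10^(78/10) − 2.512e+07 = 3.798e+07, i.e. 75.80 dB SPL.
So the ultrasonic cleaner must be reduced from 79 to 75.80 dB SPL: IL = 3.20 dB.

3 dB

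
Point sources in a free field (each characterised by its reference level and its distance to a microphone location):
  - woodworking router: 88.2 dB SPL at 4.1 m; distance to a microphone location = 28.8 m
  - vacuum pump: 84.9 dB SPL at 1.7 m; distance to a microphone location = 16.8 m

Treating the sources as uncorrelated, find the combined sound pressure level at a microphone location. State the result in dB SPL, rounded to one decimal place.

First find each source's level at the receiver (point-source: −20·log₁₀(r/r_ref)), then combine on an intensity basis.
woodworking router: 88.2 − 20·log₁₀(28.8/4.1) = 88.2 − 16.93 = 71.27 dB SPL.
vacuum pump: 84.9 − 20·log₁₀(16.8/1.7) = 84.9 − 19.90 = 65.00 dB SPL.
Σ 10^(L/10) = 1.655e+07 → L_total = 10·log₁₀(1.655e+07) = 72.19 dB SPL.

72.2 dB SPL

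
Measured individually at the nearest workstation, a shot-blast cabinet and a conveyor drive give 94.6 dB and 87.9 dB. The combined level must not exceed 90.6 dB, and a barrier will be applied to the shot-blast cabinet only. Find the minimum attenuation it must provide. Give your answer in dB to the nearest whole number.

7 dB

The untreated sources together contribute 10^(87.9/10) = 6.166e+08, i.e. 87.90 dB.
To meet 90.6 dB overall, the treated shot-blast cabinet may contribute at most 10^(90.6/10) − 6.166e+08 = 5.316e+08, i.e. 87.26 dB.
So the shot-blast cabinet must be reduced from 94.6 to 87.26 dB: IL = 7.34 dB.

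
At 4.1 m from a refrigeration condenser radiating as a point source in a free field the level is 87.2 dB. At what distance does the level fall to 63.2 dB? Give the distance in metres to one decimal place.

Point-source spreading drops the level by 20·log₁₀(r₂/r₁); inverting, r₂/r₁ = 10^(ΔL/20).
r₂ = 4.1·10^((87.2−63.2)/20) = 4.1·10^(24.0/20) = 64.98 m.

65.0 m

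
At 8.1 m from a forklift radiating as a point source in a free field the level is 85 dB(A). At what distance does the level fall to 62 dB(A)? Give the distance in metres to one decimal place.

The 23.0 dB drop corresponds to a distance ratio of 10^(23.0/20) for a point source.
r₂ = 8.1·10^((85−62)/20) = 8.1·10^(23.0/20) = 114.42 m.

114.4 m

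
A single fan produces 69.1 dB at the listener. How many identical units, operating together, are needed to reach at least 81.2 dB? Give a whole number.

17

Need L₁ + 10·log₁₀ N ≥ 81.2, i.e. log₁₀ N ≥ 1.21.
N ≥ 10^(12.1/10) = 16.218, so N = 17.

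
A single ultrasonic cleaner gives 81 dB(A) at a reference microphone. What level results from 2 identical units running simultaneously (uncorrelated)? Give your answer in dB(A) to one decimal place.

84.0 dB(A)

L_total = L₁ + 10·log₁₀ N for N identical incoherent sources.
L_total = 81 + 10·log₁₀(2) = 81 + 3.010 = 84.01 dB(A).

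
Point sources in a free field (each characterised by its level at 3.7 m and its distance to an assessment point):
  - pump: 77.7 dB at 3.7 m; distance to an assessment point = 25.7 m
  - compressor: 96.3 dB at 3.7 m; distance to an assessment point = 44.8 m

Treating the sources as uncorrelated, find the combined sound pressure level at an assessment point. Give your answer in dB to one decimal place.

74.8 dB

Propagate each source to the receiver with L = L_ref − 20·log₁₀(r/r_ref), then add intensities.
pump: 77.7 − 20·log₁₀(25.7/3.7) = 77.7 − 16.83 = 60.87 dB.
compressor: 96.3 − 20·log₁₀(44.8/3.7) = 96.3 − 21.66 = 74.64 dB.
Σ 10^(L/10) = 3.032e+07 → L_total = 10·log₁₀(3.032e+07) = 74.82 dB.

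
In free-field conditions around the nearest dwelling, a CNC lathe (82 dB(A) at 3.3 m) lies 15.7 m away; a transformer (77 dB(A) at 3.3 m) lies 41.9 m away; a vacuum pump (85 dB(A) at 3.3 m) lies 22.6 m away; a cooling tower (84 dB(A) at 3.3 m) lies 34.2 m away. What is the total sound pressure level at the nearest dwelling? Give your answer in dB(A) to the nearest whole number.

First find each source's level at the receiver (point-source: −20·log₁₀(r/r_ref)), then combine on an intensity basis.
CNC lathe: 82 − 20·log₁₀(15.7/3.3) = 82 − 13.55 = 68.45 dB(A).
transformer: 77 − 20·log₁₀(41.9/3.3) = 77 − 22.07 = 54.93 dB(A).
vacuum pump: 85 − 20·log₁₀(22.6/3.3) = 85 − 16.71 = 68.29 dB(A).
cooling tower: 84 − 20·log₁₀(34.2/3.3) = 84 − 20.31 = 63.69 dB(A).
Σ 10^(L/10) = 1.639e+07 → L_total = 10·log₁₀(1.639e+07) = 72.15 dB(A).

72 dB(A)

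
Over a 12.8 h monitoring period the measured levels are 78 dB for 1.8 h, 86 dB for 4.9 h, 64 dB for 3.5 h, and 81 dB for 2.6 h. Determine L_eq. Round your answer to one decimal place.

Weight each interval's intensity by its duration and average over T = 12.8 h:
Σ tᵢ·10^(Lᵢ/10) = 1.8·10^(78/10) + 4.9·10^(86/10) + 3.5·10^(64/10) + 2.6·10^(81/10) = 2.400e+09.
L_eq = 10·log₁₀(2.400e+09/12.8) = 82.73 dB.

82.7 dB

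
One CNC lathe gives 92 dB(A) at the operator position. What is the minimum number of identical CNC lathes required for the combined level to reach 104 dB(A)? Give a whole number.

The shortfall is 104 − 92 = 12.0 dB, and N units add 10·log₁₀ N, so need 10·log₁₀ N ≥ 12.0.
N ≥ 10^(12.0/10) = 15.849, so N = 16.

16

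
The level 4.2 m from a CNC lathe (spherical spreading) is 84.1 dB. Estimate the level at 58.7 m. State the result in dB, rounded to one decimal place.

61.2 dB

Spherical spreading from a point source gives a 20·log₁₀(r₂/r₁) drop.
L₂ = 84.1 − 20·log₁₀(58.7/4.2) = 84.1 − 22.908 = 61.19 dB.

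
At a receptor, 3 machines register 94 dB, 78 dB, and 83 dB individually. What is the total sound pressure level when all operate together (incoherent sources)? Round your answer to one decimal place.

94.4 dB

Incoherent sources combine by intensity addition: L_total = 10·log₁₀(Σ 10^(L_i/10)).
Σ 10^(L/10) = 10^(94/10) + 10^(78/10) + 10^(83/10) = 2.775e+09.
L_total = 10·log₁₀(2.775e+09) = 94.43 dB.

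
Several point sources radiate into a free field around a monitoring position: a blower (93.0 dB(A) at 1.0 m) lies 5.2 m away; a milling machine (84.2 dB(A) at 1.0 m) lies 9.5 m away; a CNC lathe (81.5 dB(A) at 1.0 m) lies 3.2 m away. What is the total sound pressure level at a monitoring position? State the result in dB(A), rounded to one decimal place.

79.6 dB(A)

Apply inverse-square spreading to bring every level to the receiver, then sum 10^(L/10).
blower: 93.0 − 20·log₁₀(5.2/1.0) = 93.0 − 14.32 = 78.68 dB(A).
milling machine: 84.2 − 20·log₁₀(9.5/1.0) = 84.2 − 19.55 = 64.65 dB(A).
CNC lathe: 81.5 − 20·log₁₀(3.2/1.0) = 81.5 − 10.10 = 71.40 dB(A).
Σ 10^(L/10) = 9.050e+07 → L_total = 10·log₁₀(9.050e+07) = 79.57 dB(A).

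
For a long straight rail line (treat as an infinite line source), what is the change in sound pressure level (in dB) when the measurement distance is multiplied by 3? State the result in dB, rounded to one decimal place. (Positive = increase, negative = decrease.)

-4.8 dB

Line-source spreading: ΔL = −10·log₁₀(r₂/r₁).
ΔL = −10·log₁₀(3) = -4.77 dB.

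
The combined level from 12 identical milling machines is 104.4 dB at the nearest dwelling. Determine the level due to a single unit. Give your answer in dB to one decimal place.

93.6 dB

Dividing the total intensity by 12 lowers the level by 10·log₁₀ 12 = 10.792 dB: L₁ = 104.4 − 10.792.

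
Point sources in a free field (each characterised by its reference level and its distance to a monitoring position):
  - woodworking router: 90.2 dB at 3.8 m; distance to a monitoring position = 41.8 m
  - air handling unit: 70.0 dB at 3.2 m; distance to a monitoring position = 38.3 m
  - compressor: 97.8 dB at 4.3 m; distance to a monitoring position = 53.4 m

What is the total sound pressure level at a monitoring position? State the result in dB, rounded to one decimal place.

First find each source's level at the receiver (point-source: −20·log₁₀(r/r_ref)), then combine on an intensity basis.
woodworking router: 90.2 − 20·log₁₀(41.8/3.8) = 90.2 − 20.83 = 69.37 dB.
air handling unit: 70.0 − 20·log₁₀(38.3/3.2) = 70.0 − 21.56 = 48.44 dB.
compressor: 97.8 − 20·log₁₀(53.4/4.3) = 97.8 − 21.88 = 75.92 dB.
Σ 10^(L/10) = 4.779e+07 → L_total = 10·log₁₀(4.779e+07) = 76.79 dB.

76.8 dB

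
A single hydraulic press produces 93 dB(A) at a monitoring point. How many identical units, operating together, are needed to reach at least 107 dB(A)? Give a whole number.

26

The shortfall is 107 − 93 = 14.0 dB, and N units add 10·log₁₀ N, so need 10·log₁₀ N ≥ 14.0.
N ≥ 10^(14.0/10) = 25.119, so N = 26.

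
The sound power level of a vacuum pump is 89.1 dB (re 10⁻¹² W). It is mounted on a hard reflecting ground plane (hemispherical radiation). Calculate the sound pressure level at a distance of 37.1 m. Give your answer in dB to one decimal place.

49.7 dB

L_p = L_w − 10·log₁₀(2π·r²) with r = 37.1 m.
2π·r² = 8648 m², 10·log₁₀ of that is 39.369 dB.
L_p = 89.1 − 39.369 = 49.73 dB.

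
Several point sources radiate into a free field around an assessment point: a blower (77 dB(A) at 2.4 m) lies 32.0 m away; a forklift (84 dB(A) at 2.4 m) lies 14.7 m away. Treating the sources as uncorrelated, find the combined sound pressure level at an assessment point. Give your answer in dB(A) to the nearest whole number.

68 dB(A)

Apply inverse-square spreading to bring every level to the receiver, then sum 10^(L/10).
blower: 77 − 20·log₁₀(32.0/2.4) = 77 − 22.50 = 54.50 dB(A).
forklift: 84 − 20·log₁₀(14.7/2.4) = 84 − 15.74 = 68.26 dB(A).
Σ 10^(L/10) = 6.977e+06 → L_total = 10·log₁₀(6.977e+06) = 68.44 dB(A).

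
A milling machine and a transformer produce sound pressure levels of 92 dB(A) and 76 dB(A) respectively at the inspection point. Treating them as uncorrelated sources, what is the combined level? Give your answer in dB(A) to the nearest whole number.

92 dB(A)

For uncorrelated sources the intensities add, so convert each level to linear form, sum, and take 10·log₁₀ of the total.
Σ 10^(L/10) = 10^(92/10) + 10^(76/10) = 1.625e+09.
L_total = 10·log₁₀(1.625e+09) = 92.11 dB(A).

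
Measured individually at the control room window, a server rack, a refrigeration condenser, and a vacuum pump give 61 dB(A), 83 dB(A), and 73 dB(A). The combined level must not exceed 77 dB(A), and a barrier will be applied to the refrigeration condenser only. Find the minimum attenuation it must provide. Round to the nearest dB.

Fixed contribution from the other sources: Σ 10^(L/10) = 10^(61/10) + 10^(73/10) = 2.121e+07 (73.27 dB(A)).
The limit corresponds to 10^(77/10) = 5.012e+07; subtracting the fixed part leaves 2.891e+07 for the refrigeration condenser, i.e. 74.61 dB(A).
Required insertion loss = 83 − 74.61 = 8.39 dB.

8 dB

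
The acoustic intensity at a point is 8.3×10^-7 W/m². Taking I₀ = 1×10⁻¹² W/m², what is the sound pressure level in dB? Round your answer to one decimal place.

59.2 dB

I/I₀ = 8.3×10^-7/10⁻¹² = 8.3×10^5, and L = 10·log₁₀(I/I₀).
L = 10·(0.9191 + 5) = 59.19 dB.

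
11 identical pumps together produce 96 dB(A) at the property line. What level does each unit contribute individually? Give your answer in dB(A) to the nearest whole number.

Dividing the total intensity by 11 lowers the level by 10·log₁₀ 11 = 10.414 dB: L₁ = 96 − 10.414.

86 dB(A)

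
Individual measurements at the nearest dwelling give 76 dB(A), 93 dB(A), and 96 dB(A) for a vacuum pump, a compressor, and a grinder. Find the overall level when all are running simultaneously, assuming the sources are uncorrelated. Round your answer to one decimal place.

97.8 dB(A)

For uncorrelated sources the intensities add, so convert each level to linear form, sum, and take 10·log₁₀ of the total.
Σ 10^(L/10) = 10^(76/10) + 10^(93/10) + 10^(96/10) = 6.016e+09.
L_total = 10·log₁₀(6.016e+09) = 97.79 dB(A).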